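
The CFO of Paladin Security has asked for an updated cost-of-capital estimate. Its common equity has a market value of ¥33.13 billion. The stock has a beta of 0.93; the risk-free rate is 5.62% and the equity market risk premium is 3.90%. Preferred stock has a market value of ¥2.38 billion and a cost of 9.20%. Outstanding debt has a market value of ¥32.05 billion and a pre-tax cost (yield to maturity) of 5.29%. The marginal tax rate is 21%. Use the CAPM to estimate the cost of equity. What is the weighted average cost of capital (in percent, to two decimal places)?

Cost of equity via CAPM: Re = 5.62% + 0.93 × 3.9% = 9.2470%.
Total capital V = 33.13 + 2.38 + 32.05 = 67.56.
Equity: weight = 33.13/67.56 = 0.4904; cost = 9.247%.
Preferred: weight = 2.38/67.56 = 0.0352; cost = 9.2%.
Debt: weight = 32.05/67.56 = 0.4744; after-tax cost = 5.29% × (1 − 21%) = 4.1791%.
WACC = 0.4904 × 9.2470% + 0.0352 × 9.2000% + 0.4744 × 4.1791% = 6.8412%.

6.84%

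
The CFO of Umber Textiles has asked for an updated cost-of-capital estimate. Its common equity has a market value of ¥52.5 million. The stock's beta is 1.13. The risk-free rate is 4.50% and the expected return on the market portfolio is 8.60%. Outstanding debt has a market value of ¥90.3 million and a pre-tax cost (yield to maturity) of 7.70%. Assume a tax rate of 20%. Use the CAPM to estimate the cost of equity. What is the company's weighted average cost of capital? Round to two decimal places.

Market risk premium = 8.6% − 4.5% = 4.1%.
Cost of equity via CAPM: Re = 4.5% + 1.13 × 4.1% = 9.1330%.
Total capital V = 52.5 + 90.3 = 142.8.
Equity: weight = 52.5/142.8 = 0.3676; cost = 9.133%.
Debt: weight = 90.3/142.8 = 0.6324; after-tax cost = 7.7% × (1 − 20%) = 6.1600%.
WACC = 0.3676 × 9.1330% + 0.6324 × 6.1600% = 7.2530%.

7.25%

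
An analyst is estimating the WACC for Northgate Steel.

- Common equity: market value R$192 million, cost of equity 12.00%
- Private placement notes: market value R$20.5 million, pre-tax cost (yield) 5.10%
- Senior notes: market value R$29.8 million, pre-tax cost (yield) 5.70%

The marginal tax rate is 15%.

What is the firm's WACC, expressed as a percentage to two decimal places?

Total capital V = 192 + 20.5 + 29.8 = 242.3.
Equity: weight = 192/242.3 = 0.7924; cost = 12%.
Private placement notes: weight = 20.5/242.3 = 0.0846; after-tax cost = 5.1% × (1 − 15%) = 4.3350%.
Senior notes: weight = 29.8/242.3 = 0.1230; after-tax cost = 5.7% × (1 − 15%) = 4.8450%.
WACC = 0.7924 × 12.0000% + 0.0846 × 4.3350% + 0.1230 × 4.8450% = 10.4715%.

10.47%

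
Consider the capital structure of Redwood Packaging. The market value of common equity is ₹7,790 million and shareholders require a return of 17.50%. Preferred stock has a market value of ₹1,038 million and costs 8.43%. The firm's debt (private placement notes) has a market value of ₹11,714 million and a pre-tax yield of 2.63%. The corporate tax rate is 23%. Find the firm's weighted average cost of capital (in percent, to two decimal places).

Total capital V = 7790 + 1038 + 11714 = 20542.
Equity: weight = 7790/20542 = 0.3792; cost = 17.5%.
Preferred: weight = 1038/20542 = 0.0505; cost = 8.43%.
Private placement notes: weight = 11714/20542 = 0.5702; after-tax cost = 2.63% × (1 − 23%) = 2.0251%.
WACC = 0.3792 × 17.5000% + 0.0505 × 8.4300% + 0.5702 × 2.0251% = 8.2172%.

8.22%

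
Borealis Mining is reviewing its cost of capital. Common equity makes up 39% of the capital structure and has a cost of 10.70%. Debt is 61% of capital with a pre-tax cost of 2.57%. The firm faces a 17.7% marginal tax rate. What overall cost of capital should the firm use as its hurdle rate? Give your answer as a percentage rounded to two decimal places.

5.46%

After-tax cost of debt = 2.57% × (1 − 17.7%) = 2.1151%.
WACC = 0.390 × 10.7000% + 0.610 × 2.1151% = 5.4632%.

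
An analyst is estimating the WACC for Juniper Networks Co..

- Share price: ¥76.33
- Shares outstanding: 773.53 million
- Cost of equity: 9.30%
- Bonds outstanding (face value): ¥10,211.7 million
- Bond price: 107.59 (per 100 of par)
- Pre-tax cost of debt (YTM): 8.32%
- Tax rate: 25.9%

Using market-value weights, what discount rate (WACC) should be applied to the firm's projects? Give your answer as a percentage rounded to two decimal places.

Market value of equity E = 76.33 × 773.53m = 59043.5449m. Market value of debt D = 10211.7m × 107.59/100 = 10986.76803m.
Total capital V = 59043.5449 + 10986.76803 = 70030.31293.
Equity: weight = 59043.5449/70030.31293 = 0.8431; cost = 9.3%.
Bonds outstanding: weight = 10986.76803/70030.31293 = 0.1569; after-tax cost = 8.32% × (1 − 25.9%) = 6.1651%.
WACC = 0.8431 × 9.3000% + 0.1569 × 6.1651% = 8.8082%.

8.81%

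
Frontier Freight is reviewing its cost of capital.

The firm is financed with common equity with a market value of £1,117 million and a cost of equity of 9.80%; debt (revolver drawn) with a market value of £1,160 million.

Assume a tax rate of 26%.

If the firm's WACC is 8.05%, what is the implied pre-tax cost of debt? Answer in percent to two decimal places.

Total capital V = 1117 + 1160 = 2277.
Equity weight = 1117/2277 = 0.4906.
Revolver drawn weight = 1160/2277 = 0.5094.
Equity contribution = 0.4906 × 9.8% = 4.8075%.
Remaining for debt = 8.05% − 4.8075% = 3.2425%.
Rd × (1 − 26%) × 0.5094 = 3.2425%  ⇒  Rd = 8.6012%.

8.60%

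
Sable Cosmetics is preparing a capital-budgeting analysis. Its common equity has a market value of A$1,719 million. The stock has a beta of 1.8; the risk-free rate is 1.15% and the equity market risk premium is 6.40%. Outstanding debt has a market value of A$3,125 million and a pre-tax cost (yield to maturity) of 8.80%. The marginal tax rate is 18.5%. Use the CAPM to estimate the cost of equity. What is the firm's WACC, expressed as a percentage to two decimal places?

Cost of equity via CAPM: Re = 1.15% + 1.8 × 6.4% = 12.6700%.
Total capital V = 1719 + 3125 = 4844.
Equity: weight = 1719/4844 = 0.3549; cost = 12.67%.
Debt: weight = 3125/4844 = 0.6451; after-tax cost = 8.8% × (1 − 18.5%) = 7.1720%.
WACC = 0.3549 × 12.6700% + 0.6451 × 7.1720% = 9.1231%.

9.12%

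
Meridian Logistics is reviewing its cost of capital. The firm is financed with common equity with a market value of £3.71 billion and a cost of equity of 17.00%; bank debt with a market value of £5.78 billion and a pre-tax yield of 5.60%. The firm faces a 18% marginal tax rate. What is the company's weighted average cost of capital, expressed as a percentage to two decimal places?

Total capital V = 3.71 + 5.78 = 9.49.
Equity: weight = 3.71/9.49 = 0.3909; cost = 17%.
Bank debt: weight = 5.78/9.49 = 0.6091; after-tax cost = 5.6% × (1 − 18%) = 4.5920%.
WACC = 0.3909 × 17.0000% + 0.6091 × 4.5920% = 9.4428%.

9.44%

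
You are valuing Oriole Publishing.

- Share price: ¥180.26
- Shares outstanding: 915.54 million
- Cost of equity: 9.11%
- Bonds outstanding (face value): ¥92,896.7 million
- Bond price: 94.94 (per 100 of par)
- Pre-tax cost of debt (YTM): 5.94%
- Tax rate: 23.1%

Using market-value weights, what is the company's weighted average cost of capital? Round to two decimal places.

Market value of equity E = 180.26 × 915.54m = 165035.2404m. Market value of debt D = 92896.7m × 94.94/100 = 88196.12698m.
Total capital V = 165035.2404 + 88196.12698 = 253231.36738.
Equity: weight = 165035.2404/253231.36738 = 0.6517; cost = 9.11%.
Bonds outstanding: weight = 88196.12698/253231.36738 = 0.3483; after-tax cost = 5.94% × (1 − 23.1%) = 4.5679%.
WACC = 0.6517 × 9.1100% + 0.3483 × 4.5679% = 7.5281%.

7.53%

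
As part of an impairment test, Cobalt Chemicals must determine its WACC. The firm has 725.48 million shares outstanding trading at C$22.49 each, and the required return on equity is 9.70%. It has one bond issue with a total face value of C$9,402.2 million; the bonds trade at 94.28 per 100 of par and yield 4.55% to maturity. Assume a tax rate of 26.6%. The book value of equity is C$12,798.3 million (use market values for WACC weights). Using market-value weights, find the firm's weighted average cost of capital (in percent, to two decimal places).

Market value of equity E = 22.49 × 725.48m = 16316.0452m. Market value of debt D = 9402.2m × 94.28/100 = 8864.39416m.
Total capital V = 16316.0452 + 8864.39416 = 25180.43936.
Equity: weight = 16316.0452/25180.43936 = 0.6480; cost = 9.7%.
Bonds outstanding: weight = 8864.39416/25180.43936 = 0.3520; after-tax cost = 4.55% × (1 − 26.6%) = 3.3397%.
WACC = 0.6480 × 9.7000% + 0.3520 × 3.3397% = 7.4610%.

7.46%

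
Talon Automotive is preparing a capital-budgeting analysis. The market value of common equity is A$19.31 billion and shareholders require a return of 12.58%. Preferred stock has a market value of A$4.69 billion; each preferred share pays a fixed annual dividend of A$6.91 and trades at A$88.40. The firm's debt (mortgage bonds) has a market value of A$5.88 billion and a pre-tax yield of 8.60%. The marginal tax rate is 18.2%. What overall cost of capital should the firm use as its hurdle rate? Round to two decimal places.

10.74%

Cost of preferred: Rp = 6.91 / 88.4 = 7.8167%.
Total capital V = 19.31 + 4.69 + 5.88 = 29.88.
Equity: weight = 19.31/29.88 = 0.6463; cost = 12.58%.
Preferred: weight = 4.69/29.88 = 0.1570; cost = 7.8167%.
Mortgage bonds: weight = 5.88/29.88 = 0.1968; after-tax cost = 8.6% × (1 − 18.2%) = 7.0348%.
WACC = 0.6463 × 12.5800% + 0.1570 × 7.8167% + 0.1968 × 7.0348% = 10.7411%.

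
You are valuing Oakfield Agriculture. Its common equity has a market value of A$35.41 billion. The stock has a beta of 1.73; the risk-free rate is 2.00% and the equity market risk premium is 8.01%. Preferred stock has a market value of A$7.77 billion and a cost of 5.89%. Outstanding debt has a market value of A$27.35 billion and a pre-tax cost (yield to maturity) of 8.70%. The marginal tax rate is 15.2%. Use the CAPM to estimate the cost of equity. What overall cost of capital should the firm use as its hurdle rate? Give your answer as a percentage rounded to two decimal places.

11.47%

Cost of equity via CAPM: Re = 2.0% + 1.73 × 8.01% = 15.8573%.
Total capital V = 35.41 + 7.77 + 27.35 = 70.53.
Equity: weight = 35.41/70.53 = 0.5021; cost = 15.8573%.
Preferred: weight = 7.77/70.53 = 0.1102; cost = 5.89%.
Debt: weight = 27.35/70.53 = 0.3878; after-tax cost = 8.7% × (1 − 15.2%) = 7.3776%.
WACC = 0.5021 × 15.8573% + 0.1102 × 5.8900% + 0.3878 × 7.3776% = 11.4710%.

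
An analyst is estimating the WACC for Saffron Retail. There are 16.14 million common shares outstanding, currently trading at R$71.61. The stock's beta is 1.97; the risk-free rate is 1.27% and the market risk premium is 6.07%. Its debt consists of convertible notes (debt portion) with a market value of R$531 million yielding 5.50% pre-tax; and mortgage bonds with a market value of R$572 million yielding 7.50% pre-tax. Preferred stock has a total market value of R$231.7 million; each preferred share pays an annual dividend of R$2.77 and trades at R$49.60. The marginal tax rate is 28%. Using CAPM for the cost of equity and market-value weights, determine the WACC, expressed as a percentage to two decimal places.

Cost of equity via CAPM: Re = 1.27% + 1.97 × 6.07% = 13.2279%.
Cost of preferred: Rp = 2.77 / 49.6 = 5.5847%.
Market value of equity E = 71.61 × 16.14m = 1155.7854m.
Total capital V = 1155.7854 + 231.7 + 531 + 572 = 2490.4854.
Equity: weight = 1155.7854/2490.4854 = 0.4641; cost = 13.2279%.
Preferred: weight = 231.7/2490.4854 = 0.0930; cost = 5.5847%.
Convertible notes (debt portion): weight = 531/2490.4854 = 0.2132; after-tax cost = 5.5% × (1 − 28%) = 3.9600%.
Mortgage bonds: weight = 572/2490.4854 = 0.2297; after-tax cost = 7.5% × (1 − 28%) = 5.4000%.
WACC = 0.4641 × 13.2279% + 0.0930 × 5.5847% + 0.2132 × 3.9600% + 0.2297 × 5.4000% = 8.7429%.

8.74%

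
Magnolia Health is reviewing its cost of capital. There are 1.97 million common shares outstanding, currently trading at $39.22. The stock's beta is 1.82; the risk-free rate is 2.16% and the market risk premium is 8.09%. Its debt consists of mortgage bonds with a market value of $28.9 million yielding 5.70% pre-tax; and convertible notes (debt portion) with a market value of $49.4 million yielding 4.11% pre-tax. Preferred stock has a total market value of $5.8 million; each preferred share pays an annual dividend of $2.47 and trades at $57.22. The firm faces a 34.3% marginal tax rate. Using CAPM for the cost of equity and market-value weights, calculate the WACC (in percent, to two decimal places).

Cost of equity via CAPM: Re = 2.16% + 1.82 × 8.09% = 16.8838%.
Cost of preferred: Rp = 2.47 / 57.22 = 4.3167%.
Market value of equity E = 39.22 × 1.97m = 77.2634m.
Total capital V = 77.2634 + 5.8 + 28.9 + 49.4 = 161.3634.
Equity: weight = 77.2634/161.3634 = 0.4788; cost = 16.8838%.
Preferred: weight = 5.8/161.3634 = 0.0359; cost = 4.3167%.
Mortgage bonds: weight = 28.9/161.3634 = 0.1791; after-tax cost = 5.7% × (1 − 34.3%) = 3.7449%.
Convertible notes (debt portion): weight = 49.4/161.3634 = 0.3061; after-tax cost = 4.11% × (1 − 34.3%) = 2.7003%.
WACC = 0.4788 × 16.8838% + 0.0359 × 4.3167% + 0.1791 × 3.7449% + 0.3061 × 2.7003% = 9.7368%.

9.74%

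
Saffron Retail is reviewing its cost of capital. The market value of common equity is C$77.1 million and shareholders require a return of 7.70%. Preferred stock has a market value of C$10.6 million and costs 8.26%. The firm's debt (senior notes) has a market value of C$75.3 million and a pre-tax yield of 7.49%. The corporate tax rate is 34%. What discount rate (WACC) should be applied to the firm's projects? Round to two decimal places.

Total capital V = 77.1 + 10.6 + 75.3 = 163.
Equity: weight = 77.1/163 = 0.4730; cost = 7.7%.
Preferred: weight = 10.6/163 = 0.0650; cost = 8.26%.
Senior notes: weight = 75.3/163 = 0.4620; after-tax cost = 7.49% × (1 − 34%) = 4.9434%.
WACC = 0.4730 × 7.7000% + 0.0650 × 8.2600% + 0.4620 × 4.9434% = 6.4630%.

6.46%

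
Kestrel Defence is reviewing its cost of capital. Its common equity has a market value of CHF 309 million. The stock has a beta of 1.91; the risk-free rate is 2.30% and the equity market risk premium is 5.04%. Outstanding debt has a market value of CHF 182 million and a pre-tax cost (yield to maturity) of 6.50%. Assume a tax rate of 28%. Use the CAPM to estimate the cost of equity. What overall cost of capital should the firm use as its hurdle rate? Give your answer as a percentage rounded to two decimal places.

9.24%

Cost of equity via CAPM: Re = 2.3% + 1.91 × 5.04% = 11.9264%.
Total capital V = 309 + 182 = 491.
Equity: weight = 309/491 = 0.6293; cost = 11.9264%.
Debt: weight = 182/491 = 0.3707; after-tax cost = 6.5% × (1 − 28%) = 4.6800%.
WACC = 0.6293 × 11.9264% + 0.3707 × 4.6800% = 9.2404%.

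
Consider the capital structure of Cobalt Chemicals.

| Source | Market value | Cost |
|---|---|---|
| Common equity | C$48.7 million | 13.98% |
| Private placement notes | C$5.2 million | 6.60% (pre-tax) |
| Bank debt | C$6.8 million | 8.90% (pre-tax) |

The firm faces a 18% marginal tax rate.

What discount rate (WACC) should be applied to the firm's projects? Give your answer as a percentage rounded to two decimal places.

Total capital V = 48.7 + 5.2 + 6.8 = 60.7.
Equity: weight = 48.7/60.7 = 0.8023; cost = 13.98%.
Private placement notes: weight = 5.2/60.7 = 0.0857; after-tax cost = 6.6% × (1 − 18%) = 5.4120%.
Bank debt: weight = 6.8/60.7 = 0.1120; after-tax cost = 8.9% × (1 − 18%) = 7.2980%.
WACC = 0.8023 × 13.9800% + 0.0857 × 5.4120% + 0.1120 × 7.2980% = 12.4974%.

12.50%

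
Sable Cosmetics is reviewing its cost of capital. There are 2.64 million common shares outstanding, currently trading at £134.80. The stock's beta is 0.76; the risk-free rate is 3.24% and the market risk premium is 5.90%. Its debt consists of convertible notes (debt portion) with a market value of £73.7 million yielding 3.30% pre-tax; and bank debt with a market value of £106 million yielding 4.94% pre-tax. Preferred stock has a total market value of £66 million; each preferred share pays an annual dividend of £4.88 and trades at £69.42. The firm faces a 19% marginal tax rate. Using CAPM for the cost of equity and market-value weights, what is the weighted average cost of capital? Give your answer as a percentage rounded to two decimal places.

Cost of equity via CAPM: Re = 3.24% + 0.76 × 5.9% = 7.7240%.
Cost of preferred: Rp = 4.88 / 69.42 = 7.0297%.
Market value of equity E = 134.8 × 2.64m = 355.872m.
Total capital V = 355.872 + 66 + 73.7 + 106 = 601.572.
Equity: weight = 355.872/601.572 = 0.5916; cost = 7.724%.
Preferred: weight = 66/601.572 = 0.1097; cost = 7.0297%.
Convertible notes (debt portion): weight = 73.7/601.572 = 0.1225; after-tax cost = 3.3% × (1 − 19%) = 2.6730%.
Bank debt: weight = 106/601.572 = 0.1762; after-tax cost = 4.94% × (1 − 19%) = 4.0014%.
WACC = 0.5916 × 7.7240% + 0.1097 × 7.0297% + 0.1225 × 2.6730% + 0.1762 × 4.0014% = 6.3731%.

6.37%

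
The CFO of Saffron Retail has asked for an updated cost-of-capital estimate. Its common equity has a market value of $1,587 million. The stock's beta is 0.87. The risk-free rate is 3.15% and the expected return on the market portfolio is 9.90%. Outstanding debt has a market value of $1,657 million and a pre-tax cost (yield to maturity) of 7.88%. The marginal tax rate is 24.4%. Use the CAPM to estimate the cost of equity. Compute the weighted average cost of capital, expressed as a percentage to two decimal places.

7.46%

Market risk premium = 9.9% − 3.15% = 6.75%.
Cost of equity via CAPM: Re = 3.15% + 0.87 × 6.75% = 9.0225%.
Total capital V = 1587 + 1657 = 3244.
Equity: weight = 1587/3244 = 0.4892; cost = 9.0225%.
Debt: weight = 1657/3244 = 0.5108; after-tax cost = 7.88% × (1 − 24.4%) = 5.9573%.
WACC = 0.4892 × 9.0225% + 0.5108 × 5.9573% = 7.4568%.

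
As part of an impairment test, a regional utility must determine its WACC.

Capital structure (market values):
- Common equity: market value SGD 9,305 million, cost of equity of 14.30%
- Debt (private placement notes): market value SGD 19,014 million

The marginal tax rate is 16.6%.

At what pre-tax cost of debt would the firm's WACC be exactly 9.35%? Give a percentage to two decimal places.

Total capital V = 9305 + 19014 = 28319.
Equity weight = 9305/28319 = 0.3286.
Private placement notes weight = 19014/28319 = 0.6714.
Equity contribution = 0.3286 × 14.3% = 4.6987%.
Remaining for debt = 9.35% − 4.6987% = 4.6513%.
Rd × (1 − 16.6%) × 0.6714 = 4.6513%  ⇒  Rd = 8.3065%.

8.31%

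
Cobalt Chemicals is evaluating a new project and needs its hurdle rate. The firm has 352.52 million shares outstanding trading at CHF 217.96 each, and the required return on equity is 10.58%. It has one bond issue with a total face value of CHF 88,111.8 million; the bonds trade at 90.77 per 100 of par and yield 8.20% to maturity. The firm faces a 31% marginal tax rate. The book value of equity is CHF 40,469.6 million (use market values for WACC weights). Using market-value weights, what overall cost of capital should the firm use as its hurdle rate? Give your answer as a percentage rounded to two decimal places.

8.07%

Market value of equity E = 217.96 × 352.52m = 76835.2592m. Market value of debt D = 88111.8m × 90.77/100 = 79979.08086m.
Total capital V = 76835.2592 + 79979.08086 = 156814.34006.
Equity: weight = 76835.2592/156814.34006 = 0.4900; cost = 10.58%.
Bonds outstanding: weight = 79979.08086/156814.34006 = 0.5100; after-tax cost = 8.2% × (1 − 31%) = 5.6580%.
WACC = 0.4900 × 10.5800% + 0.5100 × 5.6580% = 8.0697%.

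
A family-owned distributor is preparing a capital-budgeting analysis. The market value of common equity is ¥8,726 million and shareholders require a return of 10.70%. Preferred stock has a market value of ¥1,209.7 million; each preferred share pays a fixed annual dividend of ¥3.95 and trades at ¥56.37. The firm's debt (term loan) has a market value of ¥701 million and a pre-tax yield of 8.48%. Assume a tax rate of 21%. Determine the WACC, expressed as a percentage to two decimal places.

Cost of preferred: Rp = 3.95 / 56.37 = 7.0073%.
Total capital V = 8726 + 1209.7 + 701 = 10636.7.
Equity: weight = 8726/10636.7 = 0.8204; cost = 10.7%.
Preferred: weight = 1209.7/10636.7 = 0.1137; cost = 7.0073%.
Term loan: weight = 701/10636.7 = 0.0659; after-tax cost = 8.48% × (1 − 21%) = 6.6992%.
WACC = 0.8204 × 10.7000% + 0.1137 × 7.0073% + 0.0659 × 6.6992% = 10.0164%.

10.02%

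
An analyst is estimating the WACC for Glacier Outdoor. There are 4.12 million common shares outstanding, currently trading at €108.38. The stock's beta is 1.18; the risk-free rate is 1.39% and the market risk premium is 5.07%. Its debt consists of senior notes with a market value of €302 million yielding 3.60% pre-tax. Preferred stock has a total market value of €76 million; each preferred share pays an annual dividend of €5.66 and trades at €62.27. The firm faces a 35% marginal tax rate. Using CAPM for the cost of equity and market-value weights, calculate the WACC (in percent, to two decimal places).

5.69%

Cost of equity via CAPM: Re = 1.39% + 1.18 × 5.07% = 7.3726%.
Cost of preferred: Rp = 5.66 / 62.27 = 9.0894%.
Market value of equity E = 108.38 × 4.12m = 446.5256m.
Total capital V = 446.5256 + 76 + 302 = 824.5256.
Equity: weight = 446.5256/824.5256 = 0.5416; cost = 7.3726%.
Preferred: weight = 76/824.5256 = 0.0922; cost = 9.0894%.
Senior notes: weight = 302/824.5256 = 0.3663; after-tax cost = 3.6% × (1 − 35%) = 2.3400%.
WACC = 0.5416 × 7.3726% + 0.0922 × 9.0894% + 0.3663 × 2.3400% = 5.6875%.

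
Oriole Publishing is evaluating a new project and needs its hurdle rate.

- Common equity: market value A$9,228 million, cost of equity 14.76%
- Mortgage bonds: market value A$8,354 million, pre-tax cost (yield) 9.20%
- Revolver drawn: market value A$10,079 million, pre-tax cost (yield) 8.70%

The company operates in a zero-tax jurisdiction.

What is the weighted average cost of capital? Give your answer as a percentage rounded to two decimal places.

Total capital V = 9228 + 8354 + 10079 = 27661.
Equity: weight = 9228/27661 = 0.3336; cost = 14.76%.
Mortgage bonds: weight = 8354/27661 = 0.3020; after-tax cost = 9.2% × (1 − 0%) = 9.2000%.
Revolver drawn: weight = 10079/27661 = 0.3644; after-tax cost = 8.7% × (1 − 0%) = 8.7000%.
WACC = 0.3336 × 14.7600% + 0.3020 × 9.2000% + 0.3644 × 8.7000% = 10.8727%.

10.87%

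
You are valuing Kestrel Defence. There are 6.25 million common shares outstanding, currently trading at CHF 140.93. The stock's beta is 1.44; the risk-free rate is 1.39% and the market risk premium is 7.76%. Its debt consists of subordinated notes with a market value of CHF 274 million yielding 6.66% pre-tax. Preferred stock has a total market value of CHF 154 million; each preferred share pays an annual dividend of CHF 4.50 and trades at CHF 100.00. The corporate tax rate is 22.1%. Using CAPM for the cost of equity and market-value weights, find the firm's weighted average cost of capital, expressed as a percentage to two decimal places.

10.07%

Cost of equity via CAPM: Re = 1.39% + 1.44 × 7.76% = 12.5644%.
Cost of preferred: Rp = 4.5 / 100.0 = 4.5000%.
Market value of equity E = 140.93 × 6.25m = 880.8125m.
Total capital V = 880.8125 + 154 + 274 = 1308.8125.
Equity: weight = 880.8125/1308.8125 = 0.6730; cost = 12.5644%.
Preferred: weight = 154/1308.8125 = 0.1177; cost = 4.5%.
Subordinated notes: weight = 274/1308.8125 = 0.2094; after-tax cost = 6.66% × (1 − 22.1%) = 5.1881%.
WACC = 0.6730 × 12.5644% + 0.1177 × 4.5000% + 0.2094 × 5.1881% = 10.0713%.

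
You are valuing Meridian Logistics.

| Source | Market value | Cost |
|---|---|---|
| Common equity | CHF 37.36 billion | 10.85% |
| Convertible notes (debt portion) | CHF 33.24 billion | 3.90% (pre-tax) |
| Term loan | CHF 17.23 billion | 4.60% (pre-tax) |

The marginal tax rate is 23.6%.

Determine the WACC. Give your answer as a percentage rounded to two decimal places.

6.43%

Total capital V = 37.36 + 33.24 + 17.23 = 87.83.
Equity: weight = 37.36/87.83 = 0.4254; cost = 10.85%.
Convertible notes (debt portion): weight = 33.24/87.83 = 0.3785; after-tax cost = 3.9% × (1 − 23.6%) = 2.9796%.
Term loan: weight = 17.23/87.83 = 0.1962; after-tax cost = 4.6% × (1 − 23.6%) = 3.5144%.
WACC = 0.4254 × 10.8500% + 0.3785 × 2.9796% + 0.1962 × 3.5144% = 6.4323%.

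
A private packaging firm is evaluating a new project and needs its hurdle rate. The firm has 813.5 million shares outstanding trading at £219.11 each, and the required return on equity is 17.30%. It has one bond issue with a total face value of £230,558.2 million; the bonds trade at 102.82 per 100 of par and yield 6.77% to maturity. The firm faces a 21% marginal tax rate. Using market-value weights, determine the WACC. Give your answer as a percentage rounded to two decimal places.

Market value of equity E = 219.11 × 813.5m = 178245.985m. Market value of debt D = 230558.2m × 102.82/100 = 237059.94124m.
Total capital V = 178245.985 + 237059.94124 = 415305.92624.
Equity: weight = 178245.985/415305.92624 = 0.4292; cost = 17.3%.
Bonds outstanding: weight = 237059.94124/415305.92624 = 0.5708; after-tax cost = 6.77% × (1 − 21%) = 5.3483%.
WACC = 0.4292 × 17.3000% + 0.5708 × 5.3483% = 10.4779%.

10.48%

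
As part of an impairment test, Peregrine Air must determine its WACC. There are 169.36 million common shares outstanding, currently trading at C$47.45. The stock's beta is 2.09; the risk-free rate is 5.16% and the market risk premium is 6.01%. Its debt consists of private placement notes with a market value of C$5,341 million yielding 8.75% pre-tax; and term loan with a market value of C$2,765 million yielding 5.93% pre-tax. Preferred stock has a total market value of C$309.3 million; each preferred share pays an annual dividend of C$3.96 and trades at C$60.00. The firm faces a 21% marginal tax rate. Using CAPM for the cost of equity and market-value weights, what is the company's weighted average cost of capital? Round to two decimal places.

Cost of equity via CAPM: Re = 5.16% + 2.09 × 6.01% = 17.7209%.
Cost of preferred: Rp = 3.96 / 60.0 = 6.6000%.
Market value of equity E = 47.45 × 169.36m = 8036.132m.
Total capital V = 8036.132 + 309.3 + 5341 + 2765 = 16451.432.
Equity: weight = 8036.132/16451.432 = 0.4885; cost = 17.7209%.
Preferred: weight = 309.3/16451.432 = 0.0188; cost = 6.6%.
Private placement notes: weight = 5341/16451.432 = 0.3247; after-tax cost = 8.75% × (1 − 21%) = 6.9125%.
Term loan: weight = 2765/16451.432 = 0.1681; after-tax cost = 5.93% × (1 − 21%) = 4.6847%.
WACC = 0.4885 × 17.7209% + 0.0188 × 6.6000% + 0.3247 × 6.9125% + 0.1681 × 4.6847% = 11.8118%.

11.81%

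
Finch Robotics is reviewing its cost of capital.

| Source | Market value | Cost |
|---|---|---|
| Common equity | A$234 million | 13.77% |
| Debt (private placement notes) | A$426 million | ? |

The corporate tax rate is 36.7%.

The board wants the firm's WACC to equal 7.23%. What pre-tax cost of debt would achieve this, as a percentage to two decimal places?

Total capital V = 234 + 426 = 660.
Equity weight = 234/660 = 0.3545.
Private placement notes weight = 426/660 = 0.6455.
Equity contribution = 0.3545 × 13.77% = 4.8821%.
Remaining for debt = 7.23% − 4.8821% = 2.3479%.
Rd × (1 − 36.7%) × 0.6455 = 2.3479%  ⇒  Rd = 5.7466%.

5.75%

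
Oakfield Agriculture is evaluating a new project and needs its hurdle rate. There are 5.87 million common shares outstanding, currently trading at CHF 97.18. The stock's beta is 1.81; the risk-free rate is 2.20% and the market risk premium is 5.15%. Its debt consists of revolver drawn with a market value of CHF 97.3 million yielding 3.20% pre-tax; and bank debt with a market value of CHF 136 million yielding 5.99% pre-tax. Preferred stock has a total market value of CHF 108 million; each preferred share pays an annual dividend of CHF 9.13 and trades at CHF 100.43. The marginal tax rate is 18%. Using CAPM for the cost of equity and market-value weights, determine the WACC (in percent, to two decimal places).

9.30%

Cost of equity via CAPM: Re = 2.2% + 1.81 × 5.15% = 11.5215%.
Cost of preferred: Rp = 9.13 / 100.43 = 9.0909%.
Market value of equity E = 97.18 × 5.87m = 570.4466m.
Total capital V = 570.4466 + 108 + 97.3 + 136 = 911.7466.
Equity: weight = 570.4466/911.7466 = 0.6257; cost = 11.5215%.
Preferred: weight = 108/911.7466 = 0.1185; cost = 9.0909%.
Revolver drawn: weight = 97.3/911.7466 = 0.1067; after-tax cost = 3.2% × (1 − 18%) = 2.6240%.
Bank debt: weight = 136/911.7466 = 0.1492; after-tax cost = 5.99% × (1 − 18%) = 4.9118%.
WACC = 0.6257 × 11.5215% + 0.1185 × 9.0909% + 0.1067 × 2.6240% + 0.1492 × 4.9118% = 9.2981%.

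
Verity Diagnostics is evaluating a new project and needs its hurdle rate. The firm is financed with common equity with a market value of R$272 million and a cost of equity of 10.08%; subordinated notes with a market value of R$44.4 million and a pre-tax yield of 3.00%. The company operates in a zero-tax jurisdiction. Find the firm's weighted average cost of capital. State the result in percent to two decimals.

9.09%

Total capital V = 272 + 44.4 = 316.4.
Equity: weight = 272/316.4 = 0.8597; cost = 10.08%.
Subordinated notes: weight = 44.4/316.4 = 0.1403; after-tax cost = 3% × (1 − 0%) = 3.0000%.
WACC = 0.8597 × 10.0800% + 0.1403 × 3.0000% = 9.0865%.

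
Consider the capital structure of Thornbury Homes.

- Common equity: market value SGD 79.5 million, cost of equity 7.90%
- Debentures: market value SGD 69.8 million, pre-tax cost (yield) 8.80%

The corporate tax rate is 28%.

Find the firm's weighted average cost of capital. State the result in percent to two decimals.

Total capital V = 79.5 + 69.8 = 149.3.
Equity: weight = 79.5/149.3 = 0.5325; cost = 7.9%.
Debentures: weight = 69.8/149.3 = 0.4675; after-tax cost = 8.8% × (1 − 28%) = 6.3360%.
WACC = 0.5325 × 7.9000% + 0.4675 × 6.3360% = 7.1688%.

7.17%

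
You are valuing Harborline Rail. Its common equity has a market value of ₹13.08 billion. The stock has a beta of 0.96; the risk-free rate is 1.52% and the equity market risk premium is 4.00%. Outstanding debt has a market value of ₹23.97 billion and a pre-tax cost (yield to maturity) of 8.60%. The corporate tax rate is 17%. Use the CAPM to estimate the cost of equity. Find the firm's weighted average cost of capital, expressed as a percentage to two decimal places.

6.51%

Cost of equity via CAPM: Re = 1.52% + 0.96 × 4.0% = 5.3600%.
Total capital V = 13.08 + 23.97 = 37.05.
Equity: weight = 13.08/37.05 = 0.3530; cost = 5.36%.
Debt: weight = 23.97/37.05 = 0.6470; after-tax cost = 8.6% × (1 − 17%) = 7.1380%.
WACC = 0.3530 × 5.3600% + 0.6470 × 7.1380% = 6.5103%.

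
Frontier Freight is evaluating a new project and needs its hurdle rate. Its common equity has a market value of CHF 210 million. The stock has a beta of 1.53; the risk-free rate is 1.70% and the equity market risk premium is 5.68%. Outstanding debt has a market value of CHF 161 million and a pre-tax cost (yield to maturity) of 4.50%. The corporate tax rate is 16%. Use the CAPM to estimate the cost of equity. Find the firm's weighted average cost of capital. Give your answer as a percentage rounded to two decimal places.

7.52%

Cost of equity via CAPM: Re = 1.7% + 1.53 × 5.68% = 10.3904%.
Total capital V = 210 + 161 = 371.
Equity: weight = 210/371 = 0.5660; cost = 10.3904%.
Debt: weight = 161/371 = 0.4340; after-tax cost = 4.5% × (1 − 16%) = 3.7800%.
WACC = 0.5660 × 10.3904% + 0.4340 × 3.7800% = 7.5217%.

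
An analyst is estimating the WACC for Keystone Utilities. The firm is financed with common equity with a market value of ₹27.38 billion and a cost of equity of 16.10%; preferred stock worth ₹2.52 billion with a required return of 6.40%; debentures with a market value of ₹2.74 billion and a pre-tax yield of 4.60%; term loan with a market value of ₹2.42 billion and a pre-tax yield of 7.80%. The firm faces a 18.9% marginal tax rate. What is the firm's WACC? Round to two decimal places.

Total capital V = 27.38 + 2.52 + 2.74 + 2.42 = 35.06.
Equity: weight = 27.38/35.06 = 0.7809; cost = 16.1%.
Preferred: weight = 2.52/35.06 = 0.0719; cost = 6.4%.
Debentures: weight = 2.74/35.06 = 0.0782; after-tax cost = 4.6% × (1 − 18.9%) = 3.7306%.
Term loan: weight = 2.42/35.06 = 0.0690; after-tax cost = 7.8% × (1 − 18.9%) = 6.3258%.
WACC = 0.7809 × 16.1000% + 0.0719 × 6.4000% + 0.0782 × 3.7306% + 0.0690 × 6.3258% = 13.7614%.

13.76%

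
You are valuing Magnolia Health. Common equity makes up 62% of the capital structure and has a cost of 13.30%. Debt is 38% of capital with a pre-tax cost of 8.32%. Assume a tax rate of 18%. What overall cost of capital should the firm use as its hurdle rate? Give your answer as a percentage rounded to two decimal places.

10.84%

After-tax cost of debt = 8.32% × (1 − 18%) = 6.8224%.
WACC = 0.620 × 13.3000% + 0.380 × 6.8224% = 10.8385%.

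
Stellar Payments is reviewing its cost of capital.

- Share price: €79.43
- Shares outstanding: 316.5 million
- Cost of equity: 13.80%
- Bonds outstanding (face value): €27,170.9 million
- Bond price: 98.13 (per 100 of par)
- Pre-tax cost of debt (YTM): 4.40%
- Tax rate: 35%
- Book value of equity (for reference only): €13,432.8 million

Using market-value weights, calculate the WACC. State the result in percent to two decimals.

Market value of equity E = 79.43 × 316.5m = 25139.595m. Market value of debt D = 27170.9m × 98.13/100 = 26662.80417m.
Total capital V = 25139.595 + 26662.80417 = 51802.39917.
Equity: weight = 25139.595/51802.39917 = 0.4853; cost = 13.8%.
Bonds outstanding: weight = 26662.80417/51802.39917 = 0.5147; after-tax cost = 4.4% × (1 − 35%) = 2.8600%.
WACC = 0.4853 × 13.8000% + 0.5147 × 2.8600% = 8.1692%.

8.17%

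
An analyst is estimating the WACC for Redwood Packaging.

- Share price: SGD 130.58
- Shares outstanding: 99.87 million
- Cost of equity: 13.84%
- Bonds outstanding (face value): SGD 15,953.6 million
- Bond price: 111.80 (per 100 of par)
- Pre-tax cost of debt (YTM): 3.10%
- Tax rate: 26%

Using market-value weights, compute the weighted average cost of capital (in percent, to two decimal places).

Market value of equity E = 130.58 × 99.87m = 13041.0246m. Market value of debt D = 15953.6m × 111.8/100 = 17836.1248m.
Total capital V = 13041.0246 + 17836.1248 = 30877.1494.
Equity: weight = 13041.0246/30877.1494 = 0.4224; cost = 13.84%.
Bonds outstanding: weight = 17836.1248/30877.1494 = 0.5776; after-tax cost = 3.1% × (1 − 26%) = 2.2940%.
WACC = 0.4224 × 13.8400% + 0.5776 × 2.2940% = 7.1705%.

7.17%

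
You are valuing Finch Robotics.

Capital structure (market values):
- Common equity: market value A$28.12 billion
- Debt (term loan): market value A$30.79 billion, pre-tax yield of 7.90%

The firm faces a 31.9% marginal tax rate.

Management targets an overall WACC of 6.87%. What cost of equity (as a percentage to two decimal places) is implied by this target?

Total capital V = 28.12 + 30.79 = 58.91.
Equity weight = 28.12/58.91 = 0.4773.
Term loan weight = 30.79/58.91 = 0.5227.
Debt contribution = 0.5227 × 7.9% × (1 − 31.9%) = 2.8119%.
Required equity contribution = 6.87% − 2.8119% = 4.0581%.
Re = 4.0581% / 0.4773 = 8.5016%.

8.50%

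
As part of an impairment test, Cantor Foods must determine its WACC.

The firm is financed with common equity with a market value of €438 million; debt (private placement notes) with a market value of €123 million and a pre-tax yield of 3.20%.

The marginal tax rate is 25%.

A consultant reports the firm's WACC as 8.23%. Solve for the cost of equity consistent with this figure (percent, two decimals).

Total capital V = 438 + 123 = 561.
Equity weight = 438/561 = 0.7807.
Private placement notes weight = 123/561 = 0.2193.
Debt contribution = 0.2193 × 3.2% × (1 − 25%) = 0.5262%.
Required equity contribution = 8.23% − 0.5262% = 7.7038%.
Re = 7.7038% / 0.7807 = 9.8672%.

9.87%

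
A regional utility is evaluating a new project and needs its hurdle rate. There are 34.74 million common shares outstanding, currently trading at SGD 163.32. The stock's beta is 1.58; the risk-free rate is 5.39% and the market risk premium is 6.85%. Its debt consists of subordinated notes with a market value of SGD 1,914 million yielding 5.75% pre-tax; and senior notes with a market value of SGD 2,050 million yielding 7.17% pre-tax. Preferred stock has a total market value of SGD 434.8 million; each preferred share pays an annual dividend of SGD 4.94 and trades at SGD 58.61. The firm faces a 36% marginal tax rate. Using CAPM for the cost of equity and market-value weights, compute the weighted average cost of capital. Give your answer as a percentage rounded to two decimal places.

11.13%

Cost of equity via CAPM: Re = 5.39% + 1.58 × 6.85% = 16.2130%.
Cost of preferred: Rp = 4.94 / 58.61 = 8.4286%.
Market value of equity E = 163.32 × 34.74m = 5673.7368m.
Total capital V = 5673.7368 + 434.8 + 1914 + 2050 = 10072.5368.
Equity: weight = 5673.7368/10072.5368 = 0.5633; cost = 16.213%.
Preferred: weight = 434.8/10072.5368 = 0.0432; cost = 8.4286%.
Subordinated notes: weight = 1914/10072.5368 = 0.1900; after-tax cost = 5.75% × (1 − 36%) = 3.6800%.
Senior notes: weight = 2050/10072.5368 = 0.2035; after-tax cost = 7.17% × (1 − 36%) = 4.5888%.
WACC = 0.5633 × 16.2130% + 0.0432 × 8.4286% + 0.1900 × 3.6800% + 0.2035 × 4.5888% = 11.1296%.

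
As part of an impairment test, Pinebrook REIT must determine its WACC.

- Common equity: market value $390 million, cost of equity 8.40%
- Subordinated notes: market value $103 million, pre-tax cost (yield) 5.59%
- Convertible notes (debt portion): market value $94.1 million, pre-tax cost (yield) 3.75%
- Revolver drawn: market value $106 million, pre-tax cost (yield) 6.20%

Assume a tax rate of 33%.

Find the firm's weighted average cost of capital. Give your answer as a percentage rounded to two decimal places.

6.26%

Total capital V = 390 + 103 + 94.1 + 106 = 693.1.
Equity: weight = 390/693.1 = 0.5627; cost = 8.4%.
Subordinated notes: weight = 103/693.1 = 0.1486; after-tax cost = 5.59% × (1 − 33%) = 3.7453%.
Convertible notes (debt portion): weight = 94.1/693.1 = 0.1358; after-tax cost = 3.75% × (1 − 33%) = 2.5125%.
Revolver drawn: weight = 106/693.1 = 0.1529; after-tax cost = 6.2% × (1 − 33%) = 4.1540%.
WACC = 0.5627 × 8.4000% + 0.1486 × 3.7453% + 0.1358 × 2.5125% + 0.1529 × 4.1540% = 6.2596%.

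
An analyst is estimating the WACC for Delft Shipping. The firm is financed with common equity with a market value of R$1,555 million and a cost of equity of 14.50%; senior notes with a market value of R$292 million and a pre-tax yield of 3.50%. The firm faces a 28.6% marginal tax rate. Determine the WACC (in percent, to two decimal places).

12.60%

Total capital V = 1555 + 292 = 1847.
Equity: weight = 1555/1847 = 0.8419; cost = 14.5%.
Senior notes: weight = 292/1847 = 0.1581; after-tax cost = 3.5% × (1 − 28.6%) = 2.4990%.
WACC = 0.8419 × 14.5000% + 0.1581 × 2.4990% = 12.6027%.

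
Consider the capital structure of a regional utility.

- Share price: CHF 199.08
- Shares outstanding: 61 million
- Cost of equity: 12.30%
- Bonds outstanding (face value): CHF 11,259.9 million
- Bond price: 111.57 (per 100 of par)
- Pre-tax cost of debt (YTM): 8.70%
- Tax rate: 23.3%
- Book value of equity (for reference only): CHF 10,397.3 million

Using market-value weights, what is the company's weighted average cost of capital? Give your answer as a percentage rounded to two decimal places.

Market value of equity E = 199.08 × 61m = 12143.88m. Market value of debt D = 11259.9m × 111.57/100 = 12562.67043m.
Total capital V = 12143.88 + 12562.67043 = 24706.55043.
Equity: weight = 12143.88/24706.55043 = 0.4915; cost = 12.3%.
Bonds outstanding: weight = 12562.67043/24706.55043 = 0.5085; after-tax cost = 8.7% × (1 − 23.3%) = 6.6729%.
WACC = 0.4915 × 12.3000% + 0.5085 × 6.6729% = 9.4388%.

9.44%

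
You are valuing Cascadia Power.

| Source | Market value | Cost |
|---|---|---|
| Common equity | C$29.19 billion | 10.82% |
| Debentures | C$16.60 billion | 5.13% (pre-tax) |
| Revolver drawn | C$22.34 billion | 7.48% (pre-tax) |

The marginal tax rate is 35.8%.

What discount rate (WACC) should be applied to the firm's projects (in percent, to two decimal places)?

7.01%

Total capital V = 29.19 + 16.6 + 22.34 = 68.13.
Equity: weight = 29.19/68.13 = 0.4284; cost = 10.82%.
Debentures: weight = 16.6/68.13 = 0.2437; after-tax cost = 5.13% × (1 − 35.8%) = 3.2935%.
Revolver drawn: weight = 22.34/68.13 = 0.3279; after-tax cost = 7.48% × (1 − 35.8%) = 4.8022%.
WACC = 0.4284 × 10.8200% + 0.2437 × 3.2935% + 0.3279 × 4.8022% = 7.0129%.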